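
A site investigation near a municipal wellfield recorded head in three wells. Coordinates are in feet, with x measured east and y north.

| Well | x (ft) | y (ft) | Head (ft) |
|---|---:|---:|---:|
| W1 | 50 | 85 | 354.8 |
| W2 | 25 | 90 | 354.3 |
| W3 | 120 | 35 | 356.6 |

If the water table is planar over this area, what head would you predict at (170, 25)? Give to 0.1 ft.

357.6 ft

Taking W1 as reference: W2−W1 = (-25, 5, -0.5); W3−W1 = (70, -50, +1.8).
Solve a·Δx + b·Δy = Δh: det = (-25)·(-50) − 70·5 = 900.
∂h/∂x = [(-0.5)·(-50) − (+1.8)·5] / 900 = +0.01778
∂h/∂y = [(-25)·(+1.8) − 70·(-0.5)] / 900 = -0.01111
h(170, 25) = 354.8 + (+0.01778)·(120) + (-0.01111)·(-60) = 354.8 +2.133 +0.667 = 357.600 ft.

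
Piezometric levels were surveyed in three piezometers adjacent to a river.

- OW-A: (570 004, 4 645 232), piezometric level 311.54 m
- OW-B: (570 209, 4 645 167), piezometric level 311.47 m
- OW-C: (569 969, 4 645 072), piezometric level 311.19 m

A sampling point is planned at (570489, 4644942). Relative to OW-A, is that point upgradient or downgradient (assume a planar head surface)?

downgradient

Differences from OW-A: to OW-B (Δx, Δy, Δh) = (205, -65, -0.07); to OW-C = (-35, -160, -0.35).
Determinant of the coordinate differences = 205·(-160) − (-35)·(-65) = -35075.
∂h/∂x = [(-0.07)·(-160) − (-0.35)·(-65)] / -35075 = +0.0003293
∂h/∂y = [205·(-0.35) − (-35)·(-0.07)] / -35075 = +0.002115
Head at (570489, 4644942) = 311.54 + (+0.0003293)·(485) + (+0.002115)·(-290) = 311.09 m.
That is lower than the 311.54 m at OW-A, so the point is downgradient.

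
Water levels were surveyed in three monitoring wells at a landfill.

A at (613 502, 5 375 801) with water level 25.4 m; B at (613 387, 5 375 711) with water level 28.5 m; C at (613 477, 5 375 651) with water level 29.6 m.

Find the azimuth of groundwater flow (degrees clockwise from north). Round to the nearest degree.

012°

Taking A as reference: B−A = (-115, -90, +3.1); C−A = (-25, -150, +4.2).
Solve a·Δx + b·Δy = Δh: det = (-115)·(-150) − (-25)·(-90) = 15000.
∂h/∂x = [(+3.1)·(-150) − (+4.2)·(-90)] / 15000 = -0.005800
∂h/∂y = [(-115)·(+4.2) − (-25)·(+3.1)] / 15000 = -0.02703
Flow direction (−∇h) has components (+0.005800 E, +0.02703 N).
Azimuth = atan2(E, N) = atan2(+0.005800, +0.02703) = 12.1° ≈ 012°.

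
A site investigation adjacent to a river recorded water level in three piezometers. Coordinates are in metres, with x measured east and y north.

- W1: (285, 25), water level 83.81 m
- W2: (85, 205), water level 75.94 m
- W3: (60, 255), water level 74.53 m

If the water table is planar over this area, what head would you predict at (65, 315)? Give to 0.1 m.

73.7 m

Three-point gradient (reference W1): Δ to W2 = (-200, 180, -7.87), Δ to W3 = (-225, 230, -9.28).
∂h/∂x = +0.02540, ∂h/∂y = -0.01550 (det = -5500).
h(65, 315) = 83.81 + (+0.02540)·(-220) + (-0.01550)·(290) = 83.81 -5.588 -4.495 = 73.727 m.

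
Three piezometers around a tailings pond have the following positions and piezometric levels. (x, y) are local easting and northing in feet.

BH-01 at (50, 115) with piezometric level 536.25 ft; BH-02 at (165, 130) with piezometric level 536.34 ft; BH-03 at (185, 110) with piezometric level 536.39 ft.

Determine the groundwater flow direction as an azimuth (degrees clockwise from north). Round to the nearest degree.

With h = a·x + b·y + c and BH-01 as origin, the differences give:
  115·a + 15·b = +0.09
  135·a + (-5)·b = +0.14
Eliminate b (×(-5) and ×15, subtract): -2600·a = -2.550 → a = ∂h/∂x = +0.0009808
Back-substitute: b = ∂h/∂y = -0.001519.
Flow direction (−∇h) has components (-0.0009808 E, +0.001519 N).
Azimuth = atan2(E, N) = atan2(-0.0009808, +0.001519) = 327.2° ≈ 327°.

327°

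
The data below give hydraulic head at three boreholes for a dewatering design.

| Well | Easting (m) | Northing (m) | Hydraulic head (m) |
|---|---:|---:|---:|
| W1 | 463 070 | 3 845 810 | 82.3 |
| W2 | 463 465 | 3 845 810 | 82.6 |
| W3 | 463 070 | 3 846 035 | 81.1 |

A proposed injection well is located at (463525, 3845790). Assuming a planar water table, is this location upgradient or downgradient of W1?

∂h/∂x = (82.6 − 82.3) / (463465 − 463070) = +0.0007595
∂h/∂y = (81.1 − 82.3) / (3846035 − 3845810) = -0.005333
Head at (463525, 3845790) = 82.3 + (+0.0007595)·(455) + (-0.005333)·(-20) = 82.75 m.
That is higher than the 82.3 m at W1, so the point is upgradient.

upgradient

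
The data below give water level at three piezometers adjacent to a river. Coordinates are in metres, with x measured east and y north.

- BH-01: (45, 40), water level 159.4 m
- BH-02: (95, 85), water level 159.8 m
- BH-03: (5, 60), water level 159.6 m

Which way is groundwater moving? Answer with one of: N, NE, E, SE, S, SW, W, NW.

Differences from BH-01: to BH-02 (Δx, Δy, Δh) = (50, 45, +0.4); to BH-03 = (-40, 20, +0.2).
Determinant of the coordinate differences = 50·20 − (-40)·45 = 2800.
∂h/∂x = [(+0.4)·20 − (+0.2)·45] / 2800 = -0.0003571
∂h/∂y = [50·(+0.2) − (-40)·(+0.4)] / 2800 = +0.009286
Flow = −∇h = (+0.0003571 east, -0.009286 north), which points south.

S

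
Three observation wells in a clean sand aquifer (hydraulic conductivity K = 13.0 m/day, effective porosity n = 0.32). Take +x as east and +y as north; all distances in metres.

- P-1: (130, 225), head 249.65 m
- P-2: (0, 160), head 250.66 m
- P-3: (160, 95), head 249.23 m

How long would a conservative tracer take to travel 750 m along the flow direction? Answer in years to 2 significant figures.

5.9 years

With h = a·x + b·y + c and P-1 as origin, the differences give:
  (-130)·a + (-65)·b = +1.01
  30·a + (-130)·b = -0.42
Eliminate b (×(-130) and ×(-65), subtract): 18850·a = -158.600 → a = ∂h/∂x = -0.008414
Back-substitute: b = ∂h/∂y = +0.001289.
|∇h| = √(-0.008414² + 0.001289²) = 0.008512
Seepage velocity v = K·i/n = 13.0 × 0.008512 / 0.32 = 0.3458 m/day.
t = 750 / 0.3458 = 2169 days = 5.94 years.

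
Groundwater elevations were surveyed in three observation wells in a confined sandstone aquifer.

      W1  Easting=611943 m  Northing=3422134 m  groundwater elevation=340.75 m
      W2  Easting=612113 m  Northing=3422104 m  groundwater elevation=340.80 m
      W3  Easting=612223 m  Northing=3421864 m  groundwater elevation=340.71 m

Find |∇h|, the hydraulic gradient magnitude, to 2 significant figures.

0.00068

Differences from W1: to W2 (Δx, Δy, Δh) = (170, -30, +0.05); to W3 = (280, -270, -0.04).
Solve a·Δx + b·Δy = Δh: det = 170·(-270) − 280·(-30) = -37500.
∂h/∂x = [(+0.05)·(-270) − (-0.04)·(-30)] / -37500 = +0.0003920
∂h/∂y = [170·(-0.04) − 280·(+0.05)] / -37500 = +0.0005547
|∇h| = √(0.0003920² + 0.0005547²) = 0.0006792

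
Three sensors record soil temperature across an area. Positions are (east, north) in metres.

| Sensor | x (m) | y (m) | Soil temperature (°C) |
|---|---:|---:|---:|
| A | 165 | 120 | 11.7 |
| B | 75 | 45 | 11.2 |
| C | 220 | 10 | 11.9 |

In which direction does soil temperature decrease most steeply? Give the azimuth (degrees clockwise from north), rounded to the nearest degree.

Taking A as reference: B−A = (-90, -75, -0.5); C−A = (55, -110, +0.2).
Determinant of the coordinate differences = (-90)·(-110) − 55·(-75) = 14025.
∂T/∂x = [(-0.5)·(-110) − (+0.2)·(-75)] / 14025 = +0.004991
∂T/∂y = [(-90)·(+0.2) − 55·(-0.5)] / 14025 = +0.0006774
Steepest decrease is along −∇f: components (-0.004991 E, -0.0006774 N).
Azimuth = atan2(-0.004991, -0.0006774) = 262.3° ≈ 262°.

262°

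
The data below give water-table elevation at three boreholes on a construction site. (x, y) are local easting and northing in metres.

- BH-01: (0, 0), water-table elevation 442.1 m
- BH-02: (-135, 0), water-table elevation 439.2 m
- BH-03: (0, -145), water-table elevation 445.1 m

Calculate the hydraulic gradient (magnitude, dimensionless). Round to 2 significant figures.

0.030

∂h/∂x = (439.2 − 442.1) / (-135 − 0) = +0.02148
∂h/∂y = (445.1 − 442.1) / (-145 − 0) = -0.02069
|∇h| = √(0.02148² + -0.02069²) = 0.02982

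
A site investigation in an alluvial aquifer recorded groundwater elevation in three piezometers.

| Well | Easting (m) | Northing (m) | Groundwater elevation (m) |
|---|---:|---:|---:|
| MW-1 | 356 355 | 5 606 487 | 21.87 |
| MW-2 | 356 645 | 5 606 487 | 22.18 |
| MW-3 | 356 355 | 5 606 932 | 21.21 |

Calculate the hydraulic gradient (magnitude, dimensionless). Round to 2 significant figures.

∂h/∂x = (22.18 − 21.87) / (356645 − 356355) = +0.001069
∂h/∂y = (21.21 − 21.87) / (5606932 − 5606487) = -0.001483
|∇h| = √(0.001069² + -0.001483²) = 0.001828

0.0018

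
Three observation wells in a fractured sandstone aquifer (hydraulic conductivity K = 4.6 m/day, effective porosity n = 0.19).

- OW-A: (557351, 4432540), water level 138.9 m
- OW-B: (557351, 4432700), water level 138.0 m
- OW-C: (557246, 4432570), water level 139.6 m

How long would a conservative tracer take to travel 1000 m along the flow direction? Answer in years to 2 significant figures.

11 years

Differences from OW-A: to OW-B (Δx, Δy, Δh) = (0, 160, -0.9); to OW-C = (-105, 30, +0.7).
Determinant of the coordinate differences = 0·30 − (-105)·160 = 16800.
∂h/∂x = [(-0.9)·30 − (+0.7)·160] / 16800 = -0.008274
∂h/∂y = [0·(+0.7) − (-105)·(-0.9)] / 16800 = -0.005625
|∇h| = √(-0.008274² + -0.005625²) = 0.01
Seepage velocity v = K·i/n = 4.6 × 0.01 / 0.19 = 0.2421 m/day.
t = 1000 / 0.2421 = 4131 days = 11.3 years.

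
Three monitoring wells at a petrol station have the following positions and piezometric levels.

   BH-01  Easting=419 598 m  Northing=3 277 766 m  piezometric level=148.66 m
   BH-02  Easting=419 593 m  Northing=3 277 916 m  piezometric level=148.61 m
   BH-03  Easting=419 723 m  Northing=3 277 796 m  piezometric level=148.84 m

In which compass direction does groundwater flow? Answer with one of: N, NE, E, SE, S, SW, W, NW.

Taking BH-01 as reference: BH-02−BH-01 = (-5, 150, -0.05); BH-03−BH-01 = (125, 30, +0.18).
Determinant of the coordinate differences = (-5)·30 − 125·150 = -18900.
∂h/∂x = [(-0.05)·30 − (+0.18)·150] / -18900 = +0.001508
∂h/∂y = [(-5)·(+0.18) − 125·(-0.05)] / -18900 = -0.0002831
Flow = −∇h = (-0.001508 east, +0.0002831 north), which points west.

W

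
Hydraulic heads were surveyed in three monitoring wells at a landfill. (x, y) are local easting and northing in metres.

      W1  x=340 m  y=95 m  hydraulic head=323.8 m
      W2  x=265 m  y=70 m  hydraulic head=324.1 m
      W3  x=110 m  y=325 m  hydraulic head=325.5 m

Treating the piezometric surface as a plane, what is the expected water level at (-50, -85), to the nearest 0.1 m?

With h = a·x + b·y + c and W1 as origin, the differences give:
  (-75)·a + (-25)·b = +0.3
  (-230)·a + 230·b = +1.7
Eliminate b (×230 and ×(-25), subtract): -23000·a = 111.50 → a = ∂h/∂x = -0.004848
Back-substitute: b = ∂h/∂y = +0.002543.
h(-50, -85) = 323.8 + (-0.004848)·(-390) + (+0.002543)·(-180) = 323.8 +1.891 -0.458 = 325.233 m.

325.2 m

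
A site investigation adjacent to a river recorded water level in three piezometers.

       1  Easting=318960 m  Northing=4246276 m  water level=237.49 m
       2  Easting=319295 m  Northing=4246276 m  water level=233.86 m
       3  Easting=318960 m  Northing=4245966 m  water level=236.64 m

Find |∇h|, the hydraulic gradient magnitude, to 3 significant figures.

∂h/∂x = (233.86 − 237.49) / (319295 − 318960) = -0.01084
∂h/∂y = (236.64 − 237.49) / (4245966 − 4246276) = +0.002742
|∇h| = √(-0.01084² + 0.002742²) = 0.01118

0.0112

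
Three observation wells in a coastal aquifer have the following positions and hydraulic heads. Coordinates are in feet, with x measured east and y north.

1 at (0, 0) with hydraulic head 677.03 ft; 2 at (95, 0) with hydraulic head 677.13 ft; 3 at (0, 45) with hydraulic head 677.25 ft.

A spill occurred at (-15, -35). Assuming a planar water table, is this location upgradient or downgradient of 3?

∂h/∂x = (677.13 − 677.03) / (95 − 0) = +0.001053
∂h/∂y = (677.25 − 677.03) / (45 − 0) = +0.004889
Head at (-15, -35) = 677.03 + (+0.001053)·(-15) + (+0.004889)·(-35) = 676.84 ft.
That is lower than the 677.25 ft at 3, so the point is downgradient.

downgradient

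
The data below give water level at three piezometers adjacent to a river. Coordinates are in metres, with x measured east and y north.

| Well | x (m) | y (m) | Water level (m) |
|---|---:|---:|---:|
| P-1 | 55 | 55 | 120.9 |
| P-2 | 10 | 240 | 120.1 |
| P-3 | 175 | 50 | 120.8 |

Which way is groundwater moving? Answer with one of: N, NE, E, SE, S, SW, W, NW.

N

Taking P-1 as reference: P-2−P-1 = (-45, 185, -0.8); P-3−P-1 = (120, -5, -0.1).
Solve a·Δx + b·Δy = Δh: det = (-45)·(-5) − 120·185 = -21975.
∂h/∂x = [(-0.8)·(-5) − (-0.1)·185] / -21975 = -0.001024
∂h/∂y = [(-45)·(-0.1) − 120·(-0.8)] / -21975 = -0.004573
Flow = −∇h = (+0.001024 east, +0.004573 north), which points north.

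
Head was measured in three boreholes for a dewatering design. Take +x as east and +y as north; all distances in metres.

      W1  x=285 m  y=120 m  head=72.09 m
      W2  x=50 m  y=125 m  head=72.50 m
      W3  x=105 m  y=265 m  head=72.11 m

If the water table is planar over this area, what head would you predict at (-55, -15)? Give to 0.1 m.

Three-point gradient (reference W1): Δ to W2 = (-235, 5, +0.41), Δ to W3 = (-180, 145, +0.02).
∂h/∂x = -0.001789, ∂h/∂y = -0.002083 (det = -33175).
h(-55, -15) = 72.09 + (-0.001789)·(-340) + (-0.002083)·(-135) = 72.09 +0.608 +0.281 = 72.979 m.

73.0 m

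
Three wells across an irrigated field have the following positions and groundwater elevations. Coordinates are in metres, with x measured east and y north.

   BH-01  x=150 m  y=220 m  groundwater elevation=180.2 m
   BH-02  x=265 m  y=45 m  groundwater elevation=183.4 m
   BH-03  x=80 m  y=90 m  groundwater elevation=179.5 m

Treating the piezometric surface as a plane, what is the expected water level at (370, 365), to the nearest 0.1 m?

With h = a·x + b·y + c and BH-01 as origin, the differences give:
  115·a + (-175)·b = +3.2
  (-70)·a + (-130)·b = -0.7
Eliminate b (×(-130) and ×(-175), subtract): -27200·a = -538.50 → a = ∂h/∂x = +0.01980
Back-substitute: b = ∂h/∂y = -0.005276.
h(370, 365) = 180.2 + (+0.01980)·(220) + (-0.005276)·(145) = 180.2 +4.356 -0.765 = 183.791 m.

183.8 m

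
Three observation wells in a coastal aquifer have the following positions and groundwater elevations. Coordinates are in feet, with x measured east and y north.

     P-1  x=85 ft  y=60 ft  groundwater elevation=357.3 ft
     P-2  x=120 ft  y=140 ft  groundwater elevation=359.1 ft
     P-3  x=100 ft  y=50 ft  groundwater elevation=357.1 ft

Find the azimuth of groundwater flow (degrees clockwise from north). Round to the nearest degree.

Differences from P-1: to P-2 (Δx, Δy, Δh) = (35, 80, +1.8); to P-3 = (15, -10, -0.2).
Solve a·Δx + b·Δy = Δh: det = 35·(-10) − 15·80 = -1550.
∂h/∂x = [(+1.8)·(-10) − (-0.2)·80] / -1550 = +0.001290
∂h/∂y = [35·(-0.2) − 15·(+1.8)] / -1550 = +0.02194
Flow direction (−∇h) has components (-0.001290 E, -0.02194 N).
Azimuth = atan2(E, N) = atan2(-0.001290, -0.02194) = 183.4° ≈ 183°.

183°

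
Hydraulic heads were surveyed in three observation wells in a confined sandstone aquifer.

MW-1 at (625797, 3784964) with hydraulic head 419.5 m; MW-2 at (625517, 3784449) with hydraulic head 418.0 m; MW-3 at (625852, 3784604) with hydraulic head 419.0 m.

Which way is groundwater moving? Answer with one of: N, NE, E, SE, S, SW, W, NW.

Taking MW-1 as reference: MW-2−MW-1 = (-280, -515, -1.5); MW-3−MW-1 = (55, -360, -0.5).
Determinant of the coordinate differences = (-280)·(-360) − 55·(-515) = 129125.
∂h/∂x = [(-1.5)·(-360) − (-0.5)·(-515)] / 129125 = +0.002188
∂h/∂y = [(-280)·(-0.5) − 55·(-1.5)] / 129125 = +0.001723
Flow = −∇h = (-0.002188 east, -0.001723 north), which points southwest.

SW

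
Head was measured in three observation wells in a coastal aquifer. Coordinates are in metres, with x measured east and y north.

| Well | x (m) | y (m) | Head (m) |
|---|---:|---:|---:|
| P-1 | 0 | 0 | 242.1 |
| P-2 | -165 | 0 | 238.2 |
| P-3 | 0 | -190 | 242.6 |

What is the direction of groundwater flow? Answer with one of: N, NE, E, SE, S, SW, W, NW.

W

∂h/∂x = (238.2 − 242.1) / (-165 − 0) = +0.02364
∂h/∂y = (242.6 − 242.1) / (-190 − 0) = -0.002632
Flow = −∇h = (-0.02364 east, +0.002632 north), which points west.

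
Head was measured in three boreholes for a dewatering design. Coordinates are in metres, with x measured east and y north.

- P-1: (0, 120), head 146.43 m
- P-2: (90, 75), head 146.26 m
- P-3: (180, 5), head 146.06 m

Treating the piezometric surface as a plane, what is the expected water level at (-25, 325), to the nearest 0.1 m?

With h = a·x + b·y + c and P-1 as origin, the differences give:
  90·a + (-45)·b = -0.17
  180·a + (-115)·b = -0.37
Eliminate b (×(-115) and ×(-45), subtract): -2250·a = 2.900 → a = ∂h/∂x = -0.001289
Back-substitute: b = ∂h/∂y = +0.001200.
h(-25, 325) = 146.43 + (-0.001289)·(-25) + (+0.001200)·(205) = 146.43 +0.032 +0.246 = 146.708 m.

146.7 m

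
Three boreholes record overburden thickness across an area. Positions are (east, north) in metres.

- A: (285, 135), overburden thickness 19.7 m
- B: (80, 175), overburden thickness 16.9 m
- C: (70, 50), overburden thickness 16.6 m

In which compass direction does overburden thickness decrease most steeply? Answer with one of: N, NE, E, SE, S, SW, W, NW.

W

Differences from A: to B (Δx, Δy, Δh) = (-205, 40, -2.8); to C = (-215, -85, -3.1).
Solve a·Δx + b·Δy = Δd: det = (-205)·(-85) − (-215)·40 = 26025.
∂d/∂x = [(-2.8)·(-85) − (-3.1)·40] / 26025 = +0.01391
∂d/∂y = [(-205)·(-3.1) − (-215)·(-2.8)] / 26025 = +0.001287
Steepest decrease is along −∇f = (-0.01391 E, -0.001287 N) → west.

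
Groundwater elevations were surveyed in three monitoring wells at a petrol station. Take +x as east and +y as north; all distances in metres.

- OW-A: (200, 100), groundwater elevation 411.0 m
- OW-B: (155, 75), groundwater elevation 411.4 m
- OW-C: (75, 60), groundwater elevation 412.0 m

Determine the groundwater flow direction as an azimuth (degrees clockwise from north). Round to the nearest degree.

With h = a·x + b·y + c and OW-A as origin, the differences give:
  (-45)·a + (-25)·b = +0.4
  (-125)·a + (-40)·b = +1.0
Eliminate b (×(-40) and ×(-25), subtract): -1325·a = 9.00 → a = ∂h/∂x = -0.006792
Back-substitute: b = ∂h/∂y = -0.003774.
Flow direction (−∇h) has components (+0.006792 E, +0.003774 N).
Azimuth = atan2(E, N) = atan2(+0.006792, +0.003774) = 60.9° ≈ 061°.

061°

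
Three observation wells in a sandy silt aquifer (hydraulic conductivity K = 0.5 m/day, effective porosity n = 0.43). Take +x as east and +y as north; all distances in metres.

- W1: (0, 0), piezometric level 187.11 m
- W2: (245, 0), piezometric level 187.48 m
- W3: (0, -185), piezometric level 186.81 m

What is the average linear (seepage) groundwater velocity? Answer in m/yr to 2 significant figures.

0.94 m/yr

∂h/∂x = (187.48 − 187.11) / (245 − 0) = +0.001510
∂h/∂y = (186.81 − 187.11) / (-185 − 0) = +0.001622
|∇h| = √(0.001510² + 0.001622²) = 0.002216
Seepage velocity v = K·i/n = 0.5 × 0.002216 / 0.43 = 0.002577 m/day = 0.9412 m/yr.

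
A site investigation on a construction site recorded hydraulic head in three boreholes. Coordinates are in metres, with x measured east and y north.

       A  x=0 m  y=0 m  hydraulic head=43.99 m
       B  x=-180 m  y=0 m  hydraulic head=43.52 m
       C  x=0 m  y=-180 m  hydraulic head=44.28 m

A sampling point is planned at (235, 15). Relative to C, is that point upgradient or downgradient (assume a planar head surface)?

∂h/∂x = (43.52 − 43.99) / (-180 − 0) = +0.002611
∂h/∂y = (44.28 − 43.99) / (-180 − 0) = -0.001611
Head at (235, 15) = 43.99 + (+0.002611)·(235) + (-0.001611)·(15) = 44.58 m.
That is higher than the 44.28 m at C, so the point is upgradient.

upgradient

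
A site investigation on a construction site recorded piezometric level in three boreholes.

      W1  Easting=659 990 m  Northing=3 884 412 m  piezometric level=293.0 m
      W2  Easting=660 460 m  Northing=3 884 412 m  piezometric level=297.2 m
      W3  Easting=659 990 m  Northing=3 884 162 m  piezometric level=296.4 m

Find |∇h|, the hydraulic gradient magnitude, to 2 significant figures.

0.016

∂h/∂x = (297.2 − 293.0) / (660460 − 659990) = +0.008936
∂h/∂y = (296.4 − 293.0) / (3884162 − 3884412) = -0.01360
|∇h| = √(0.008936² + -0.01360²) = 0.01627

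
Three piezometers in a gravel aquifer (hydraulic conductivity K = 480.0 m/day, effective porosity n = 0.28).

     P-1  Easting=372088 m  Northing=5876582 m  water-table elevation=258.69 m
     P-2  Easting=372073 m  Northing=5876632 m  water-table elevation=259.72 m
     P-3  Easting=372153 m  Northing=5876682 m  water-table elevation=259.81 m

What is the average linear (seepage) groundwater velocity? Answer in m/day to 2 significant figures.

35 m/day

With h = a·x + b·y + c and P-1 as origin, the differences give:
  (-15)·a + 50·b = +1.03
  65·a + 100·b = +1.12
Eliminate b (×100 and ×50, subtract): -4750·a = 47.000 → a = ∂h/∂x = -0.009895
Back-substitute: b = ∂h/∂y = +0.01763.
|∇h| = √(-0.009895² + 0.01763²) = 0.02022
Seepage velocity v = K·i/n = 480.0 × 0.02022 / 0.28 = 34.66 m/day.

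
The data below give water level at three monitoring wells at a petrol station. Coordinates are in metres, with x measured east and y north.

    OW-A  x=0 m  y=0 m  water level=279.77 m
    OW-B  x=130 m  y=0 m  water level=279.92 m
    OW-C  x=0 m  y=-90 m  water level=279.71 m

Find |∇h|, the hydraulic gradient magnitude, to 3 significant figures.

0.00133

∂h/∂x = (279.92 − 279.77) / (130 − 0) = +0.001154
∂h/∂y = (279.71 − 279.77) / (-90 − 0) = +0.0006667
|∇h| = √(0.001154² + 0.0006667²) = 0.001333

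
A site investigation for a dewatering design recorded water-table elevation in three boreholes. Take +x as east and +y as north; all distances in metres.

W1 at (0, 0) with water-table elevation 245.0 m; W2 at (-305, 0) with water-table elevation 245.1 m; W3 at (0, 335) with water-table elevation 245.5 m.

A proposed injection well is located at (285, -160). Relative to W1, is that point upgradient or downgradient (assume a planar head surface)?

downgradient

∂h/∂x = (245.1 − 245.0) / (-305 − 0) = -0.0003279
∂h/∂y = (245.5 − 245.0) / (335 − 0) = +0.001493
Head at (285, -160) = 245.0 + (-0.0003279)·(285) + (+0.001493)·(-160) = 244.67 m.
That is lower than the 245.0 m at W1, so the point is downgradient.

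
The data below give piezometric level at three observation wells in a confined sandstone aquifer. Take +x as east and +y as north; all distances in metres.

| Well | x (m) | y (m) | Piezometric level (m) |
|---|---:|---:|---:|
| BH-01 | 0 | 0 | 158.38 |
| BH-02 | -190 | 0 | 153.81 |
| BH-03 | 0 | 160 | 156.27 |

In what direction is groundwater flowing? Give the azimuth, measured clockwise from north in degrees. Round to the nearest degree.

∂h/∂x = (153.81 − 158.38) / (-190 − 0) = +0.02405
∂h/∂y = (156.27 − 158.38) / (160 − 0) = -0.01319
Flow direction (−∇h) has components (-0.02405 E, +0.01319 N).
Azimuth = atan2(E, N) = atan2(-0.02405, +0.01319) = 298.7° ≈ 299°.

299°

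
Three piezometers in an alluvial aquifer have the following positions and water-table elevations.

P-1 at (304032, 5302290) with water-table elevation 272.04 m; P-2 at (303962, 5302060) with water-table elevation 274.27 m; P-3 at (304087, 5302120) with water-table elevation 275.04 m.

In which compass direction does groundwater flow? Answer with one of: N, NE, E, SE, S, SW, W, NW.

With h = a·x + b·y + c and P-1 as origin, the differences give:
  (-70)·a + (-230)·b = +2.23
  55·a + (-170)·b = +3.00
Eliminate b (×(-170) and ×(-230), subtract): 24550·a = 310.900 → a = ∂h/∂x = +0.01266
Back-substitute: b = ∂h/∂y = -0.01355.
Flow = −∇h = (-0.01266 east, +0.01355 north), which points northwest.

NW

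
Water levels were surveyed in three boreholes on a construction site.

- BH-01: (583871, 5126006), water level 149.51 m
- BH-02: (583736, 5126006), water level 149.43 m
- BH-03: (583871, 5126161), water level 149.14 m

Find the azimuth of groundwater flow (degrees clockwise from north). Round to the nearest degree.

∂h/∂x = (149.43 − 149.51) / (583736 − 583871) = +0.0005926
∂h/∂y = (149.14 − 149.51) / (5126161 − 5126006) = -0.002387
Flow direction (−∇h) has components (-0.0005926 E, +0.002387 N).
Azimuth = atan2(E, N) = atan2(-0.0005926, +0.002387) = 346.1° ≈ 346°.

346°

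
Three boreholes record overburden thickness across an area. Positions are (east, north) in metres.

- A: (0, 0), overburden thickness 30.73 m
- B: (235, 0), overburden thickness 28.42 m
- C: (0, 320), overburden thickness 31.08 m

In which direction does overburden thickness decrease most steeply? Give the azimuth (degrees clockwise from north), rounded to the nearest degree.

∂d/∂x = (28.42 − 30.73) / (235 − 0) = -0.009830
∂d/∂y = (31.08 − 30.73) / (320 − 0) = +0.001094
Steepest decrease is along −∇f: components (+0.009830 E, -0.001094 N).
Azimuth = atan2(+0.009830, -0.001094) = 96.3° ≈ 096°.

096°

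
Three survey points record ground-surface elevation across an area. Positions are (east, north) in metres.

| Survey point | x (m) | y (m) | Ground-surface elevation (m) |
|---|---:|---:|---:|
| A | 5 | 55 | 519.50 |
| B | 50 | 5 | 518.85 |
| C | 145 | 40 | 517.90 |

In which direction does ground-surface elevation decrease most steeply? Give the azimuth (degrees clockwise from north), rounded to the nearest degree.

Differences from A: to B (Δx, Δy, Δh) = (45, -50, -0.65); to C = (140, -15, -1.60).
Solve a·Δx + b·Δy = Δz: det = 45·(-15) − 140·(-50) = 6325.
∂z/∂x = [(-0.65)·(-15) − (-1.60)·(-50)] / 6325 = -0.01111
∂z/∂y = [45·(-1.60) − 140·(-0.65)] / 6325 = +0.003004
Steepest decrease is along −∇f: components (+0.01111 E, -0.003004 N).
Azimuth = atan2(+0.01111, -0.003004) = 105.1° ≈ 105°.

105°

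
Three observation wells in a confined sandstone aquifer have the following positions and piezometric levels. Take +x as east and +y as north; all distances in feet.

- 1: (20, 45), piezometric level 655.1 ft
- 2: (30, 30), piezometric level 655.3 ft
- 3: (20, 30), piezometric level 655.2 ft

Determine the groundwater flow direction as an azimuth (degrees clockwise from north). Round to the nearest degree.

304°

Differences from 1: to 2 (Δx, Δy, Δh) = (10, -15, +0.2); to 3 = (0, -15, +0.1).
Determinant of the coordinate differences = 10·(-15) − 0·(-15) = -150.
∂h/∂x = [(+0.2)·(-15) − (+0.1)·(-15)] / -150 = +0.010000
∂h/∂y = [10·(+0.1) − 0·(+0.2)] / -150 = -0.006667
Flow direction (−∇h) has components (-0.010000 E, +0.006667 N).
Azimuth = atan2(E, N) = atan2(-0.010000, +0.006667) = 303.7° ≈ 304°.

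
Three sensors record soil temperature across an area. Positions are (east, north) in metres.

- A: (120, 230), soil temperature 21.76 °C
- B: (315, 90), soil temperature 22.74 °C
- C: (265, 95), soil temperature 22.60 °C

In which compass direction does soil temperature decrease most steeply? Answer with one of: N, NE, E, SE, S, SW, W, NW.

NW

Differences from A: to B (Δx, Δy, Δh) = (195, -140, +0.98); to C = (145, -135, +0.84).
Determinant of the coordinate differences = 195·(-135) − 145·(-140) = -6025.
∂T/∂x = [(+0.98)·(-135) − (+0.84)·(-140)] / -6025 = +0.002440
∂T/∂y = [195·(+0.84) − 145·(+0.98)] / -6025 = -0.003602
Steepest decrease is along −∇f = (-0.002440 E, +0.003602 N) → northwest.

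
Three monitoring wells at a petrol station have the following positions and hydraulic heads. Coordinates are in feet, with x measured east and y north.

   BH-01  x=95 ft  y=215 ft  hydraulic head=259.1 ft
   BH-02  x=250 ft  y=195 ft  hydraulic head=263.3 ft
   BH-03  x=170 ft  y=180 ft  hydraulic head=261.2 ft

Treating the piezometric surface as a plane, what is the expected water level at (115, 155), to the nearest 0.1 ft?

259.8 ft

With h = a·x + b·y + c and BH-01 as origin, the differences give:
  155·a + (-20)·b = +4.2
  75·a + (-35)·b = +2.1
Eliminate b (×(-35) and ×(-20), subtract): -3925·a = -105.00 → a = ∂h/∂x = +0.02675
Back-substitute: b = ∂h/∂y = -0.002675.
h(115, 155) = 259.1 + (+0.02675)·(20) + (-0.002675)·(-60) = 259.1 +0.535 +0.161 = 259.796 ft.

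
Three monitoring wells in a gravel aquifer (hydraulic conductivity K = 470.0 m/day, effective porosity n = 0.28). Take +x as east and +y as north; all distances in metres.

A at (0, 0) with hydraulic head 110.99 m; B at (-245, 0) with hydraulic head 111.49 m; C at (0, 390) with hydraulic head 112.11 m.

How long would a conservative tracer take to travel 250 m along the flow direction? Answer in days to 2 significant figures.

42 days

∂h/∂x = (111.49 − 110.99) / (-245 − 0) = -0.002041
∂h/∂y = (112.11 − 110.99) / (390 − 0) = +0.002872
|∇h| = √(-0.002041² + 0.002872²) = 0.003523
Seepage velocity v = K·i/n = 470.0 × 0.003523 / 0.28 = 5.914 m/day.
t = 250 / 5.914 = 42.27 days.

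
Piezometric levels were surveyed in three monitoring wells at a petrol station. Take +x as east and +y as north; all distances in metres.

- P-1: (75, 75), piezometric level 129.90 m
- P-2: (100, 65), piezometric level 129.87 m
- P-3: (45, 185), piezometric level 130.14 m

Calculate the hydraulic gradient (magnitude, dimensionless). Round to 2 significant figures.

0.0021

Three-point gradient (reference P-1): Δ to P-2 = (25, -10, -0.03), Δ to P-3 = (-30, 110, +0.24).
∂h/∂x = -0.0003673, ∂h/∂y = +0.002082 (det = 2450).
|∇h| = √(-0.0003673² + 0.002082²) = 0.002114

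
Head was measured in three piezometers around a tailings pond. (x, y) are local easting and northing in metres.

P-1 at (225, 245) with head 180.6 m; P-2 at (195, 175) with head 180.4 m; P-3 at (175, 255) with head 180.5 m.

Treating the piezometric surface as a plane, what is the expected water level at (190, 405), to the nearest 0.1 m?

180.8 m

Three-point gradient (reference P-1): Δ to P-2 = (-30, -70, -0.2), Δ to P-3 = (-50, 10, -0.1).
∂h/∂x = +0.002368, ∂h/∂y = +0.001842 (det = -3800).
h(190, 405) = 180.6 + (+0.002368)·(-35) + (+0.001842)·(160) = 180.6 -0.083 +0.295 = 180.812 m.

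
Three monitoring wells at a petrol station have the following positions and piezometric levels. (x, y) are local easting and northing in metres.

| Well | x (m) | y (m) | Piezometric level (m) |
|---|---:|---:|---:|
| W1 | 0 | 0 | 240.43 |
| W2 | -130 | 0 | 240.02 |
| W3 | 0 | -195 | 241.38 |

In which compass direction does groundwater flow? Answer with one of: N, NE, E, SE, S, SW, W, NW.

NW

∂h/∂x = (240.02 − 240.43) / (-130 − 0) = +0.003154
∂h/∂y = (241.38 − 240.43) / (-195 − 0) = -0.004872
Flow = −∇h = (-0.003154 east, +0.004872 north), which points northwest.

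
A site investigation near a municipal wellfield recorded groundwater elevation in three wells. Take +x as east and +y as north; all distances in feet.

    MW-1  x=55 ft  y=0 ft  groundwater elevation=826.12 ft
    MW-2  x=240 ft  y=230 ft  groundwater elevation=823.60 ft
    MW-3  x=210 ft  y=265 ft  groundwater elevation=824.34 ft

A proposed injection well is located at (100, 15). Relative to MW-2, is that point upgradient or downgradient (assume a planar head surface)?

Taking MW-1 as reference: MW-2−MW-1 = (185, 230, -2.52); MW-3−MW-1 = (155, 265, -1.78).
Solve a·Δx + b·Δy = Δh: det = 185·265 − 155·230 = 13375.
∂h/∂x = [(-2.52)·265 − (-1.78)·230] / 13375 = -0.01932
∂h/∂y = [185·(-1.78) − 155·(-2.52)] / 13375 = +0.004583
Head at (100, 15) = 826.12 + (-0.01932)·(45) + (+0.004583)·(15) = 825.32 ft.
That is higher than the 823.60 ft at MW-2, so the point is upgradient.

upgradient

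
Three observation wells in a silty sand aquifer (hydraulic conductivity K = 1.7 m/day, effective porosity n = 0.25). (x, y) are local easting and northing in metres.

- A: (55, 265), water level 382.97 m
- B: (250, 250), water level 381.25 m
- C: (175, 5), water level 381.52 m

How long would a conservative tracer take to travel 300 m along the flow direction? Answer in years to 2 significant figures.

14 years

With h = a·x + b·y + c and A as origin, the differences give:
  195·a + (-15)·b = -1.72
  120·a + (-260)·b = -1.45
Eliminate b (×(-260) and ×(-15), subtract): -48900·a = 425.450 → a = ∂h/∂x = -0.008700
Back-substitute: b = ∂h/∂y = +0.001561.
|∇h| = √(-0.008700² + 0.001561²) = 0.008839
Seepage velocity v = K·i/n = 1.7 × 0.008839 / 0.25 = 0.06011 m/day.
t = 300 / 0.06011 = 4991 days = 13.7 years.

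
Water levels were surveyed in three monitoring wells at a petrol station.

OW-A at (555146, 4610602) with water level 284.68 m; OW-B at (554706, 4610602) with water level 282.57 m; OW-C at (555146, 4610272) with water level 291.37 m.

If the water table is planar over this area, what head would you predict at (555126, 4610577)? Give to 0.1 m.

285.1 m

∂h/∂x = (282.57 − 284.68) / (554706 − 555146) = +0.004795
∂h/∂y = (291.37 − 284.68) / (4610272 − 4610602) = -0.02027
h(555126, 4610577) = 284.68 + (+0.004795)·(-20) + (-0.02027)·(-25) = 284.68 -0.096 +0.507 = 285.091 m.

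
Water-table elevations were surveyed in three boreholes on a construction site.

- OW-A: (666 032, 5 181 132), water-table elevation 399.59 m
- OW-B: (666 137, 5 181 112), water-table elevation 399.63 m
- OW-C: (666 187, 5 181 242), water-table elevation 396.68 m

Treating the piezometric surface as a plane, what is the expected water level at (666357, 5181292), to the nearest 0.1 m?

395.0 m

Differences from OW-A: to OW-B (Δx, Δy, Δh) = (105, -20, +0.04); to OW-C = (155, 110, -2.91).
Determinant of the coordinate differences = 105·110 − 155·(-20) = 14650.
∂h/∂x = [(+0.04)·110 − (-2.91)·(-20)] / 14650 = -0.003672
∂h/∂y = [105·(-2.91) − 155·(+0.04)] / 14650 = -0.02128
h(666357, 5181292) = 399.59 + (-0.003672)·(325) + (-0.02128)·(160) = 399.59 -1.194 -3.405 = 394.992 m.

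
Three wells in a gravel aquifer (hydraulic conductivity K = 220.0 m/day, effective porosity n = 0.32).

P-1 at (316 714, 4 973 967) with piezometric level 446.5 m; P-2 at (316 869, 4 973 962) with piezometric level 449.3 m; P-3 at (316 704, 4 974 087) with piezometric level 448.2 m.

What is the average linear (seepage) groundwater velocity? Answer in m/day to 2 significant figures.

With h = a·x + b·y + c and P-1 as origin, the differences give:
  155·a + (-5)·b = +2.8
  (-10)·a + 120·b = +1.7
Eliminate b (×120 and ×(-5), subtract): 18550·a = 344.50 → a = ∂h/∂x = +0.01857
Back-substitute: b = ∂h/∂y = +0.01571.
|∇h| = √(0.01857² + 0.01571²) = 0.02432
Seepage velocity v = K·i/n = 220.0 × 0.02432 / 0.32 = 16.72 m/day.

17 m/day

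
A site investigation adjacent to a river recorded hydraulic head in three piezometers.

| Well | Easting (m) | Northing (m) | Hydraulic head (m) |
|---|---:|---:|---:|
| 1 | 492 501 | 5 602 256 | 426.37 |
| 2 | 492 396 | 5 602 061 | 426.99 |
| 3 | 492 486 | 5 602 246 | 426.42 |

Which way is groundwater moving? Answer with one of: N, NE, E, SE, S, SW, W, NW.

NE

With h = a·x + b·y + c and 1 as origin, the differences give:
  (-105)·a + (-195)·b = +0.62
  (-15)·a + (-10)·b = +0.05
Eliminate b (×(-10) and ×(-195), subtract): -1875·a = 3.550 → a = ∂h/∂x = -0.001893
Back-substitute: b = ∂h/∂y = -0.002160.
Flow = −∇h = (+0.001893 east, +0.002160 north), which points northeast.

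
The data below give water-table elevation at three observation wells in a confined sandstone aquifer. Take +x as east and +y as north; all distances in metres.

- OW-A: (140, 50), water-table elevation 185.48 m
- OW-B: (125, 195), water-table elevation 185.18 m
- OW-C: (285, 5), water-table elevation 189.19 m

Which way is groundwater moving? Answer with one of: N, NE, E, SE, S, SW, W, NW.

W

With h = a·x + b·y + c and OW-A as origin, the differences give:
  (-15)·a + 145·b = -0.30
  145·a + (-45)·b = +3.71
Eliminate b (×(-45) and ×145, subtract): -20350·a = -524.450 → a = ∂h/∂x = +0.02577
Back-substitute: b = ∂h/∂y = +0.0005971.
Flow = −∇h = (-0.02577 east, -0.0005971 north), which points west.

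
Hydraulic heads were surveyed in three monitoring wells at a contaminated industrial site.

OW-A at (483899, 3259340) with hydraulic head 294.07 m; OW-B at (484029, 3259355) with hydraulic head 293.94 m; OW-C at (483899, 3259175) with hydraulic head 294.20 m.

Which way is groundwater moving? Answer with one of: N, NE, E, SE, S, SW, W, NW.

With h = a·x + b·y + c and OW-A as origin, the differences give:
  130·a + 15·b = -0.13
  0·a + (-165)·b = +0.13
Eliminate b (×(-165) and ×15, subtract): -21450·a = 19.500 → a = ∂h/∂x = -0.0009091
Back-substitute: b = ∂h/∂y = -0.0007879.
Flow = −∇h = (+0.0009091 east, +0.0007879 north), which points northeast.

NE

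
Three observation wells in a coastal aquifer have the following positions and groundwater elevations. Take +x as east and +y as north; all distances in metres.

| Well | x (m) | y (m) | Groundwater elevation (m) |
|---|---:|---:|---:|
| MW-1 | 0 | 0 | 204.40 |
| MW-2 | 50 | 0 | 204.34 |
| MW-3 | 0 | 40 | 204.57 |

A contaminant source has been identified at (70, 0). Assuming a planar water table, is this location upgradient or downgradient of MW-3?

downgradient

∂h/∂x = (204.34 − 204.40) / (50 − 0) = -0.001200
∂h/∂y = (204.57 − 204.40) / (40 − 0) = +0.004250
Head at (70, 0) = 204.40 + (-0.001200)·(70) + (+0.004250)·(0) = 204.32 m.
That is lower than the 204.57 m at MW-3, so the point is downgradient.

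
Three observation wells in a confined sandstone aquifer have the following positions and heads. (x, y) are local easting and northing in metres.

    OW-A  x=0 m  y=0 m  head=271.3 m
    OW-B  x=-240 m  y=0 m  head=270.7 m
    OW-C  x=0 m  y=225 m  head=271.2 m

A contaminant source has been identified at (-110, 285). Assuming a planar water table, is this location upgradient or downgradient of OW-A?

downgradient

∂h/∂x = (270.7 − 271.3) / (-240 − 0) = +0.002500
∂h/∂y = (271.2 − 271.3) / (225 − 0) = -0.0004444
Head at (-110, 285) = 271.3 + (+0.002500)·(-110) + (-0.0004444)·(285) = 270.90 m.
That is lower than the 271.3 m at OW-A, so the point is downgradient.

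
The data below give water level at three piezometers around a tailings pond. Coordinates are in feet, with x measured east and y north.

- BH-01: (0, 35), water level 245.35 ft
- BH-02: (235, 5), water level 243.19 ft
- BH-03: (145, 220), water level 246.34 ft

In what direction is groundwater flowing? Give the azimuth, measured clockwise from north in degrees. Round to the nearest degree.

Three-point gradient (reference BH-01): Δ to BH-02 = (235, -30, -2.16), Δ to BH-03 = (145, 185, +0.99).
∂h/∂x = -0.007734, ∂h/∂y = +0.01141 (det = 47825).
Flow direction (−∇h) has components (+0.007734 E, -0.01141 N).
Azimuth = atan2(E, N) = atan2(+0.007734, -0.01141) = 145.9° ≈ 146°.

146°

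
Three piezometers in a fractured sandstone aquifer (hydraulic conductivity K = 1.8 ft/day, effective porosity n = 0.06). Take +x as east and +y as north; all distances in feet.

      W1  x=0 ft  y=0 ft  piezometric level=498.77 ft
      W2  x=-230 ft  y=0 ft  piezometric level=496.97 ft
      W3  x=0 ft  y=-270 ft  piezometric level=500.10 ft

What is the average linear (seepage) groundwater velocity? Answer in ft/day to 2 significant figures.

∂h/∂x = (496.97 − 498.77) / (-230 − 0) = +0.007826
∂h/∂y = (500.10 − 498.77) / (-270 − 0) = -0.004926
|∇h| = √(0.007826² + -0.004926²) = 0.009247
Seepage velocity v = K·i/n = 1.8 × 0.009247 / 0.06 = 0.2774 ft/day.

0.28 ft/day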